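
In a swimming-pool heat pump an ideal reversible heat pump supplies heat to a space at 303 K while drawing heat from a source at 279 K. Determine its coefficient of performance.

COP_HP ≈ 12.62

Reversible heating COP: COP_HP = T_H/(T_H − T_C) = 303.00/(303.00 − 279.00) = 12.62.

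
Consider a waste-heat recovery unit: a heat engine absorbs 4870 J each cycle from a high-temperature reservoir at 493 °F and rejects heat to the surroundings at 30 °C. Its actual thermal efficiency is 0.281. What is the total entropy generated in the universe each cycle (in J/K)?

T_H = 493 °F → (493 − 32) × 5/9 = 256.11 °C = 529.26 K.
T_C = 30 °C → 30 + 273.15 = 303.15 K.
W = η·Q_H = 0.281 × 4870 = 1368 J, so Q_C = Q_H − W = 3502 J.
Entropy balance on the reservoirs: −Q_H/T_H = -9.202 J/K, +Q_C/T_C = 11.55 J/K.
ΔS_univ = −Q_H/T_H + Q_C/T_C = 2.35 J/K (> 0, since η = 0.281 < η_Carnot = 0.427).

ΔS_univ ≈ 2.35 J/K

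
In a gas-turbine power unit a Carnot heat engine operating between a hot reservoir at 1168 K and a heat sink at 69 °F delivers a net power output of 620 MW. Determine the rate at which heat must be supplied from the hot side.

T_C = 69 °F → (69 − 32) × 5/9 = 20.56 °C = 293.71 K.
For a reversible engine, η = 1 − T_C/T_H = 1 − 293.71/1168.00 = 0.7485.
Q_H = W/η = 620/0.7485 = 828 MW.

Q̇_H ≈ 828 MW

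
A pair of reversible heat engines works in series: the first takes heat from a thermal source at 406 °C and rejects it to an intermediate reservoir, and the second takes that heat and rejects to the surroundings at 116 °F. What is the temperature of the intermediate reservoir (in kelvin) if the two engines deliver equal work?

T_m ≈ 499.5 K

T_H = 406 °C → 406 + 273.15 = 679.15 K.
T_C = 116 °F → (116 − 32) × 5/9 = 46.67 °C = 319.82 K.
For reversible stages Q_m = Q_H·(T_m/T_H). Setting W₁ = Q_H(1 − T_m/T_H) equal to W₂ = Q_m(1 − T_C/T_m) = Q_H·(T_m − T_C)/T_H gives T_H − T_m = T_m − T_C, so T_m = (T_H + T_C)/2 = (679.15 + 319.82)/2 = 499.5 K.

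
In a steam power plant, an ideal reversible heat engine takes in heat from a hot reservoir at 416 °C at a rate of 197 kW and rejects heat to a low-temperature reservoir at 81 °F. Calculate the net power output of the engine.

Ẇ ≈ 111 kW

T_H = 416 °C → 416 + 273.15 = 689.15 K.
T_C = 81 °F → (81 − 32) × 5/9 = 27.22 °C = 300.37 K.
For a reversible engine, η = 1 − T_C/T_H = 1 − 300.37/689.15 = 0.5641.
W = η·Q_H = 0.5641 × 197 = 111 kW.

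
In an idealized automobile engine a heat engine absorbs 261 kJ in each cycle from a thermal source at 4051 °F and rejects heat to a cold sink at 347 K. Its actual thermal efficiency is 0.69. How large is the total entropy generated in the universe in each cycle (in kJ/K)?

ΔS_univ ≈ 0.129 kJ/K

T_H = 4051 °F → (4051 − 32) × 5/9 = 2232.78 °C = 2505.93 K.
W = η·Q_H = 0.69 × 261 = 180.1 kJ, so Q_C = Q_H − W = 80.91 kJ.
The hot reservoir loses entropy Q_H/T_H = 261/2505.93 = 0.1042 kJ/K; the cold reservoir gains Q_C/T_C = 80.91/347.00 = 0.2332 kJ/K.
ΔS_univ = −Q_H/T_H + Q_C/T_C = 0.129 kJ/K (> 0, since η = 0.69 < η_Carnot = 0.862).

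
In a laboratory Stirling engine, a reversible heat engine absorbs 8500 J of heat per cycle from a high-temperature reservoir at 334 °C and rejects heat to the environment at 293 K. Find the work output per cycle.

W ≈ 4398 J

T_H = 334 °C → 334 + 273.15 = 607.15 K.
Since the cycle is reversible, η = 1 − T_C/T_H = 1 − 293.00/607.15 = 0.5174.
W = η·Q_H = 0.5174 × 8500 = 4398 J.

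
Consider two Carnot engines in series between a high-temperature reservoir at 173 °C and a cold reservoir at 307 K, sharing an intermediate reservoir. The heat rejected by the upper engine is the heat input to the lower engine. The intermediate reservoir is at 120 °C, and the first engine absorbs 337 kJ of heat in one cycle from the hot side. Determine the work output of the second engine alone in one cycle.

W₂ ≈ 65.1 kJ

T_H = 173 °C → 173 + 273.15 = 446.15 K.
T_m = 120 °C → 120 + 273.15 = 393.15 K.
Heat entering the second stage: Q_m = Q_H·(T_m/T_H) = 337 × 393.15/446.15 = 297 kJ.
Second-stage efficiency η₂ = 1 − T_C/T_m = 1 − 307.00/393.15 = 0.2191, so W₂ = η₂·Q_m = 65.1 kJ.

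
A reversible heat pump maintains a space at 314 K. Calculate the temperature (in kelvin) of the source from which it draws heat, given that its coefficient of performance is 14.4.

T_C ≈ 292 K

COP_HP = T_H/(T_H − T_C) ⇒ T_C = T_H·(COP_HP − 1)/COP_HP = 314.00 × (14.4 − 1)/14.4 = 292 K.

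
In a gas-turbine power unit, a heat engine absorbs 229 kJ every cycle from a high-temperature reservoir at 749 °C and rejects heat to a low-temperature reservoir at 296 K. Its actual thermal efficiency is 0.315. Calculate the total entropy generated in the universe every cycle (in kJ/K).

T_H = 749 °C → 749 + 273.15 = 1022.15 K.
W = η·Q_H = 0.315 × 229 = 72.14 kJ, so Q_C = Q_H − W = 156.9 kJ.
Entropy balance on the reservoirs: −Q_H/T_H = -0.2240 kJ/K, +Q_C/T_C = 0.5299 kJ/K.
ΔS_univ = −Q_H/T_H + Q_C/T_C = 0.306 kJ/K (> 0, since η = 0.315 < η_Carnot = 0.710).

ΔS_univ ≈ 0.306 kJ/K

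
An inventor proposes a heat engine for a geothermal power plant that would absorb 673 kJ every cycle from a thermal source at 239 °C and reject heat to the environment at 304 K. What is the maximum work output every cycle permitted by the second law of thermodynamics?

W_max ≈ 273.5 kJ

T_H = 239 °C → 239 + 273.15 = 512.15 K.
The upper bound on efficiency is η_max = 1 − T_C/T_H = 1 − 304.00/512.15 = 0.4064.
W_max = η_max · Q_H = 0.4064 × 673 = 273.5 kJ.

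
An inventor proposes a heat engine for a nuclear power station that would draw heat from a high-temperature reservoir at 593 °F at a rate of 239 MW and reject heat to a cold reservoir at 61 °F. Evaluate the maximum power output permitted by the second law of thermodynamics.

T_H = 593 °F → (593 − 32) × 5/9 = 311.67 °C = 584.82 K.
T_C = 61 °F → (61 − 32) × 5/9 = 16.11 °C = 289.26 K.
By the Carnot theorem, η_max = 1 − T_C/T_H = 1 − 289.26/584.82 = 0.5054.
W_max = η_max · Q_H = 0.5054 × 239 = 120.8 MW.

Ẇ_max ≈ 120.8 MW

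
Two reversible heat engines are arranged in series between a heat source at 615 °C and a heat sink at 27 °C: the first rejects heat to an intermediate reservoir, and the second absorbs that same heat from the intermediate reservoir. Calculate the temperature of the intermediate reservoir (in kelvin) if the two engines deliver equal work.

T_m ≈ 594 K

T_H = 615 °C → 615 + 273.15 = 888.15 K.
T_C = 27 °C → 27 + 273.15 = 300.15 K.
For reversible stages Q_m = Q_H·(T_m/T_H). Setting W₁ = Q_H(1 − T_m/T_H) equal to W₂ = Q_m(1 − T_C/T_m) = Q_H·(T_m − T_C)/T_H gives T_H − T_m = T_m − T_C, so T_m = (T_H + T_C)/2 = (888.15 + 300.15)/2 = 594 K.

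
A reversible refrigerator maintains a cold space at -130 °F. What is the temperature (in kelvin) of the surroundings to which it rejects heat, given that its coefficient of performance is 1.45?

T_C = -130 °F → (-130 − 32) × 5/9 = -90.00 °C = 183.15 K.
COP_R = T_C/(T_H − T_C) ⇒ T_H = T_C·(1 + 1/COP_R) = 183.15 × (1 + 1/1.45) = 309.5 K.

T_H ≈ 309.5 K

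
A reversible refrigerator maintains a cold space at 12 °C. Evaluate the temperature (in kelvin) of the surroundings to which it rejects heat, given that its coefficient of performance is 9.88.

T_C = 12 °C → 12 + 273.15 = 285.15 K.
COP_R = T_C/(T_H − T_C) ⇒ T_H = T_C·(1 + 1/COP_R) = 285.15 × (1 + 1/9.88) = 314 K.

T_H ≈ 314 K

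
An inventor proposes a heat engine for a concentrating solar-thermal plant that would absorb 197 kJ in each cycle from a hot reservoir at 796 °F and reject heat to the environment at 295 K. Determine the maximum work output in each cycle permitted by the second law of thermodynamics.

W_max ≈ 113.7 kJ

T_H = 796 °F → (796 − 32) × 5/9 = 424.44 °C = 697.59 K.
By the Carnot theorem, η_max = 1 − T_C/T_H = 1 − 295.00/697.59 = 0.5771.
W_max = η_max · Q_H = 0.5771 × 197 = 113.7 kJ.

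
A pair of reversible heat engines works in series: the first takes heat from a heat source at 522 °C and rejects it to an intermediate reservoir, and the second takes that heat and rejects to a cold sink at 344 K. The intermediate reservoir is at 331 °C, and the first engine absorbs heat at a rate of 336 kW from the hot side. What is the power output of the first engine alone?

T_H = 522 °C → 522 + 273.15 = 795.15 K.
T_m = 331 °C → 331 + 273.15 = 604.15 K.
First-stage efficiency η₁ = 1 − T_m/T_H = 1 − 604.15/795.15 = 0.2402.
W₁ = η₁·Q_H = 0.2402 × 336 = 80.7 kW.

Ẇ₁ ≈ 80.7 kW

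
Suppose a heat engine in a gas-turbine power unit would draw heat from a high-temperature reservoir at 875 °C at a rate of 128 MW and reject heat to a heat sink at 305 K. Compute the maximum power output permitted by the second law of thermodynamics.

T_H = 875 °C → 875 + 273.15 = 1148.15 K.
The upper bound on efficiency is η_max = 1 − T_C/T_H = 1 − 305.00/1148.15 = 0.7344.
W_max = η_max · Q_H = 0.7344 × 128 = 94.0 MW.

Ẇ_max ≈ 94.0 MW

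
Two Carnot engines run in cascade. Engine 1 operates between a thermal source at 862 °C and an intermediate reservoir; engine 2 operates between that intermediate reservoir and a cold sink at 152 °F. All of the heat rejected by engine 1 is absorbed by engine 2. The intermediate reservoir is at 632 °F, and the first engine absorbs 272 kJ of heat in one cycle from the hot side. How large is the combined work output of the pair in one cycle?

T_H = 862 °C → 862 + 273.15 = 1135.15 K.
T_C = 152 °F → (152 − 32) × 5/9 = 66.67 °C = 339.82 K.
Two reversible stages in series are equivalent to a single Carnot engine between T_H and T_C, so η_total = 1 − T_C/T_H = 1 − 339.82/1135.15 = 0.7006.
W_total = η_total · Q_H = 0.7006 × 272 = 190.6 kJ.

W_total ≈ 190.6 kJ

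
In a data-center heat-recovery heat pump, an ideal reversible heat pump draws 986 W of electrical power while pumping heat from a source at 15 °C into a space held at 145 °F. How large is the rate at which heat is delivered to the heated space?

Q̇_H ≈ 6933 W

T_H = 145 °F → (145 − 32) × 5/9 = 62.78 °C = 335.93 K.
T_C = 15 °C → 15 + 273.15 = 288.15 K.
For a reversible heat pump, COP_HP = T_H/(T_H − T_C) = 335.93/47.78 = 7.0310.
Q_H = COP_HP · W = 7.0310 × 986 = 6933 W.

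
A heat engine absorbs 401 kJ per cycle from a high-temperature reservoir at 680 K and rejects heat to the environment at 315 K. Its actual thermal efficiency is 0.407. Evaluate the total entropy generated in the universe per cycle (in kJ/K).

ΔS_univ ≈ 0.165 kJ/K

W = η·Q_H = 0.407 × 401 = 163.2 kJ, so Q_C = Q_H − W = 237.8 kJ.
The hot reservoir loses entropy Q_H/T_H = 401/680.00 = 0.5897 kJ/K; the cold reservoir gains Q_C/T_C = 237.8/315.00 = 0.7549 kJ/K.
ΔS_univ = −Q_H/T_H + Q_C/T_C = 0.165 kJ/K (> 0, since η = 0.407 < η_Carnot = 0.537).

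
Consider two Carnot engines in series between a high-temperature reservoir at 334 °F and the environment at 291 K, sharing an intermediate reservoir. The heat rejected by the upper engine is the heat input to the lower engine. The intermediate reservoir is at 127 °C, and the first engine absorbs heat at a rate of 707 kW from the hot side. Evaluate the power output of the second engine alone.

Ẇ₂ ≈ 175 kW

T_H = 334 °F → (334 − 32) × 5/9 = 167.78 °C = 440.93 K.
T_m = 127 °C → 127 + 273.15 = 400.15 K.
Heat entering the second stage: Q_m = Q_H·(T_m/T_H) = 707 × 400.15/440.93 = 642 kW.
Second-stage efficiency η₂ = 1 − T_C/T_m = 1 − 291.00/400.15 = 0.2728, so W₂ = η₂·Q_m = 175 kW.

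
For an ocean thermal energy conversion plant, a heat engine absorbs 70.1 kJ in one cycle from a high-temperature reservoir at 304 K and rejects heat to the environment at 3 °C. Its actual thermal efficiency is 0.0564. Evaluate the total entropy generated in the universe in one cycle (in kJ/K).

ΔS_univ ≈ 0.008938 kJ/K

T_C = 3 °C → 3 + 273.15 = 276.15 K.
W = η·Q_H = 0.0564 × 70.1 = 3.954 kJ, so Q_C = Q_H − W = 66.15 kJ.
Reservoir entropy changes: ΔS_H = −Q_H/T_H = −70.1/304.00 = -0.2306 kJ/K and ΔS_C = +Q_C/T_C = 66.15/276.15 = 0.2395 kJ/K.
ΔS_univ = −Q_H/T_H + Q_C/T_C = 0.008938 kJ/K (> 0, since η = 0.0564 < η_Carnot = 0.092).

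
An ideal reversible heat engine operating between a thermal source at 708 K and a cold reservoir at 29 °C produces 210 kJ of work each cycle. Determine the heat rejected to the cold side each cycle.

Q_C ≈ 156 kJ

T_C = 29 °C → 29 + 273.15 = 302.15 K.
The Carnot efficiency is η = 1 − T_C/T_H = 1 − 302.15/708.00 = 0.5732.
Since Q_C/Q_H = T_C/T_H and Q_H = W/η, Q_C = W·T_C/(T_H − T_C) = 210 × 302.15/405.85 = 156 kJ.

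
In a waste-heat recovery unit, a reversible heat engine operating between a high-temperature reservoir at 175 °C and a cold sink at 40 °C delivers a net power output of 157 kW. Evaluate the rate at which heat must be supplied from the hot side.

T_H = 175 °C → 175 + 273.15 = 448.15 K.
T_C = 40 °C → 40 + 273.15 = 313.15 K.
η_rev = 1 − T_C/T_H = 1 − 313.15/448.15 = 0.3012.
Q_H = W/η = 157/0.3012 = 521 kW.

Q̇_H ≈ 521 kW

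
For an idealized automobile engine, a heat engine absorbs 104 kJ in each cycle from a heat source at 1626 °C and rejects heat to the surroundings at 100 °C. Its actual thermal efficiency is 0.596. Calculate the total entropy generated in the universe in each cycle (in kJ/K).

ΔS_univ ≈ 0.0578 kJ/K

T_H = 1626 °C → 1626 + 273.15 = 1899.15 K.
T_C = 100 °C → 100 + 273.15 = 373.15 K.
W = η·Q_H = 0.596 × 104 = 61.98 kJ, so Q_C = Q_H − W = 42.02 kJ.
Reservoir entropy changes: ΔS_H = −Q_H/T_H = −104/1899.15 = -0.05476 kJ/K and ΔS_C = +Q_C/T_C = 42.02/373.15 = 0.1126 kJ/K.
ΔS_univ = −Q_H/T_H + Q_C/T_C = 0.0578 kJ/K (> 0, since η = 0.596 < η_Carnot = 0.804).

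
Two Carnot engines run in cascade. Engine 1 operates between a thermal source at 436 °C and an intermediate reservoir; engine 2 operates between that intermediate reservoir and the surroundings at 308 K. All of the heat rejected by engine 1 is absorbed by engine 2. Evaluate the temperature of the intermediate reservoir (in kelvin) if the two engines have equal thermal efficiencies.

T_m ≈ 467 K

T_H = 436 °C → 436 + 273.15 = 709.15 K.
Equal efficiencies require 1 − T_m/T_H = 1 − T_C/T_m, i.e. T_m/T_H = T_C/T_m, so T_m = √(T_H·T_C) = √(709.15 × 308.00) = 467 K.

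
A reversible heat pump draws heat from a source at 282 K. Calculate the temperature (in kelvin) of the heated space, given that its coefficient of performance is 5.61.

COP_HP = T_H/(T_H − T_C) ⇒ T_H = T_C·COP_HP/(COP_HP − 1) = 282.00 × 5.61/(5.61 − 1) = 343 K.

T_H ≈ 343 K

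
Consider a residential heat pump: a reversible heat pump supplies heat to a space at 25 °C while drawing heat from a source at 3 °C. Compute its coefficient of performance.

COP_HP ≈ 13.6

T_H = 25 °C → 25 + 273.15 = 298.15 K.
T_C = 3 °C → 3 + 273.15 = 276.15 K.
For a reversible heat pump, COP_HP = T_H/(T_H − T_C) = 298.15/(298.15 − 276.15) = 13.6.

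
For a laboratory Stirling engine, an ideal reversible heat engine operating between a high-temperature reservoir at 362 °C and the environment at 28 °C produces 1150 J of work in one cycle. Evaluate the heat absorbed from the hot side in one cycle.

Q_H ≈ 2190 J

T_H = 362 °C → 362 + 273.15 = 635.15 K.
T_C = 28 °C → 28 + 273.15 = 301.15 K.
The Carnot efficiency is η = 1 − T_C/T_H = 1 − 301.15/635.15 = 0.5259.
Q_H = W/η = 1150/0.5259 = 2190 J.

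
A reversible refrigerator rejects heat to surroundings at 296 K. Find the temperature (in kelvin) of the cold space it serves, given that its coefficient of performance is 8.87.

COP_R = T_C/(T_H − T_C) ⇒ T_C = T_H·COP_R/(1 + COP_R) = 296.00 × 8.87/(1 + 8.87) = 266 K.

T_C ≈ 266 K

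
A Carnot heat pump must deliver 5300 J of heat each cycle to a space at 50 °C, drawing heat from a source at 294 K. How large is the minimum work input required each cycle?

T_H = 50 °C → 50 + 273.15 = 323.15 K.
Reversible heating COP: COP_HP = T_H/(T_H − T_C) = 323.15/29.15 = 11.0858.
W = Q_H/COP_HP = 5300/11.0858 = 478 J.

W_in ≈ 478 J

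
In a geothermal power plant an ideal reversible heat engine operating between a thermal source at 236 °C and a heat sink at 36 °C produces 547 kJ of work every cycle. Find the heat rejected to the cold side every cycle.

Q_C ≈ 846 kJ

T_H = 236 °C → 236 + 273.15 = 509.15 K.
T_C = 36 °C → 36 + 273.15 = 309.15 K.
For a reversible engine, η = 1 − T_C/T_H = 1 − 309.15/509.15 = 0.3928.
Since Q_C/Q_H = T_C/T_H and Q_H = W/η, Q_C = W·T_C/(T_H − T_C) = 547 × 309.15/200.00 = 846 kJ.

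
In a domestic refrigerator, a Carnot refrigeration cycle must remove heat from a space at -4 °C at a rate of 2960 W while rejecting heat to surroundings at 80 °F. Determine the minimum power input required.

T_H = 80 °F → (80 − 32) × 5/9 = 26.67 °C = 299.82 K.
T_C = -4 °C → -4 + 273.15 = 269.15 K.
The reversible coefficient of performance is COP_R = T_C/(T_H − T_C) = 269.15/30.67 = 8.7766.
W = Q_C/COP_R = 2960/8.7766 = 337 W.

Ẇ_in ≈ 337 W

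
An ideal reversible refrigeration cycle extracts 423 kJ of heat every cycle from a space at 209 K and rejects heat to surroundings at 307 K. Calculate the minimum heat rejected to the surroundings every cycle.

For a reversible cycle Q_H/Q_C = T_H/T_C, so Q_H = Q_C·T_H/T_C = 423 × 307.00/209.00 = 621 kJ.

Q_H ≈ 621 kJ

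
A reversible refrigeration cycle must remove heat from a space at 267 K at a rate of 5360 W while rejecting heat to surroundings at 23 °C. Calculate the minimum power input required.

T_H = 23 °C → 23 + 273.15 = 296.15 K.
Carnot COP: COP_R = T_C/(T_H − T_C) = 267.00/29.15 = 9.1595.
W = Q_C/COP_R = 5360/9.1595 = 585.2 W.

Ẇ_in ≈ 585.2 W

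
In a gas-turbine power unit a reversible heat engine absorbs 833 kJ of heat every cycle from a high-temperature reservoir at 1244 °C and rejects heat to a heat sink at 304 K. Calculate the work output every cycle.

T_H = 1244 °C → 1244 + 273.15 = 1517.15 K.
Since the cycle is reversible, η = 1 − T_C/T_H = 1 − 304.00/1517.15 = 0.7996.
W = η·Q_H = 0.7996 × 833 = 666.1 kJ.

W ≈ 666.1 kJ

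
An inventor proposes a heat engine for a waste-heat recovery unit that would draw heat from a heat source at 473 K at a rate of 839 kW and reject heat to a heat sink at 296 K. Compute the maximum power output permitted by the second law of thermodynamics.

Ẇ_max ≈ 314 kW

No engine can exceed the Carnot limit: η_max = 1 − T_C/T_H = 1 − 296.00/473.00 = 0.3742.
W_max = η_max · Q_H = 0.3742 × 839 = 314 kW.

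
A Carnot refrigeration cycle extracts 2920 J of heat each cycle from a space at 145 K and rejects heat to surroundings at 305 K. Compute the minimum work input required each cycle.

COP_R = T_C/(T_H − T_C) = 145.00/160.00 = 0.9062.
W = Q_C/COP_R = 2920/0.9062 = 3220 J.

W_in ≈ 3220 J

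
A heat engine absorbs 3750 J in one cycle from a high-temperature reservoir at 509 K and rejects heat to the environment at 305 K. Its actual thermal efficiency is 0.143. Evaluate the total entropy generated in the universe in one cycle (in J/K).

ΔS_univ ≈ 3.17 J/K

W = η·Q_H = 0.143 × 3750 = 536.2 J, so Q_C = Q_H − W = 3214 J.
Reservoir entropy changes: ΔS_H = −Q_H/T_H = −3750/509.00 = -7.367 J/K and ΔS_C = +Q_C/T_C = 3214/305.00 = 10.54 J/K.
ΔS_univ = −Q_H/T_H + Q_C/T_C = 3.17 J/K (> 0, since η = 0.143 < η_Carnot = 0.401).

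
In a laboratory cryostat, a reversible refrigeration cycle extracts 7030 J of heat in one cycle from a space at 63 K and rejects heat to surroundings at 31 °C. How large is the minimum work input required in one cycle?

W_in ≈ 26900 J

T_H = 31 °C → 31 + 273.15 = 304.15 K.
Carnot COP: COP_R = T_C/(T_H − T_C) = 63.00/241.15 = 0.2612.
W = Q_C/COP_R = 7030/0.2612 = 26900 J.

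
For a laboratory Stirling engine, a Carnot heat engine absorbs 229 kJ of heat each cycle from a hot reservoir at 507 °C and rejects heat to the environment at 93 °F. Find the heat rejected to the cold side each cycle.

Q_C ≈ 90.1 kJ

T_H = 507 °C → 507 + 273.15 = 780.15 K.
T_C = 93 °F → (93 − 32) × 5/9 = 33.89 °C = 307.04 K.
η_rev = 1 − T_C/T_H = 1 − 307.04/780.15 = 0.6064.
For a reversible cycle Q_C/Q_H = T_C/T_H, so Q_C = 229 × 307.04/780.15 = 90.1 kJ.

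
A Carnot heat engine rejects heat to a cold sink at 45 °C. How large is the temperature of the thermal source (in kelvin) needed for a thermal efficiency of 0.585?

T_C = 45 °C → 45 + 273.15 = 318.15 K.
From η = 1 − T_C/T_H, solving for T_H gives T_H = T_C/(1 − η) = 318.15/(1 − 0.585) = 767 K.

T_H ≈ 767 K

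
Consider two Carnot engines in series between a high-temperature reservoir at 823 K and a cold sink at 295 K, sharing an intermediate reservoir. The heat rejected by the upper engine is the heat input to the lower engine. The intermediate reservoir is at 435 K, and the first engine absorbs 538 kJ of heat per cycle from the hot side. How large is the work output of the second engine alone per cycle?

Heat entering the second stage: Q_m = Q_H·(T_m/T_H) = 538 × 435.00/823.00 = 284 kJ.
Second-stage efficiency η₂ = 1 − T_C/T_m = 1 − 295.00/435.00 = 0.3218, so W₂ = η₂·Q_m = 91.5 kJ.

W₂ ≈ 91.5 kJ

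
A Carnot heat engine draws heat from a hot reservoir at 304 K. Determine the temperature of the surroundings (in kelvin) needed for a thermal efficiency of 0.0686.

From η = 1 − T_C/T_H, T_C = T_H·(1 − η) = 304.00 × (1 − 0.0686) = 283 K.

T_C ≈ 283 K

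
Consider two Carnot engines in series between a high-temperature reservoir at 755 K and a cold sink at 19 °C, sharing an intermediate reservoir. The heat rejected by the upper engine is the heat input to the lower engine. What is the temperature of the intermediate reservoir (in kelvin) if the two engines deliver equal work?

T_m ≈ 524 K

T_C = 19 °C → 19 + 273.15 = 292.15 K.
For reversible stages Q_m = Q_H·(T_m/T_H). Setting W₁ = Q_H(1 − T_m/T_H) equal to W₂ = Q_m(1 − T_C/T_m) = Q_H·(T_m − T_C)/T_H gives T_H − T_m = T_m − T_C, so T_m = (T_H + T_C)/2 = (755.00 + 292.15)/2 = 524 K.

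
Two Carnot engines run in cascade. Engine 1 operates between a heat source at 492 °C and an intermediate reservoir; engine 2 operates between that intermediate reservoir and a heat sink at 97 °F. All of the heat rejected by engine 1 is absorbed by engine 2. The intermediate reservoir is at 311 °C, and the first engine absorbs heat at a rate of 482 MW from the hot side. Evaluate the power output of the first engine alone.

Ẇ₁ ≈ 114 MW

T_H = 492 °C → 492 + 273.15 = 765.15 K.
T_C = 97 °F → (97 − 32) × 5/9 = 36.11 °C = 309.26 K.
T_m = 311 °C → 311 + 273.15 = 584.15 K.
First-stage efficiency η₁ = 1 − T_m/T_H = 1 − 584.15/765.15 = 0.2366.
W₁ = η₁·Q_H = 0.2366 × 482 = 114 MW.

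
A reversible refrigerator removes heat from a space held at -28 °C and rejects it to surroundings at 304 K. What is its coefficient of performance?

T_C = -28 °C → -28 + 273.15 = 245.15 K.
Carnot COP: COP_R = T_C/(T_H − T_C) = 245.15/(304.00 − 245.15) = 4.17.

COP_R ≈ 4.17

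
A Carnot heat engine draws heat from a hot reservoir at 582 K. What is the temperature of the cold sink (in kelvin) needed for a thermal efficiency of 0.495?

From η = 1 − T_C/T_H, T_C = T_H·(1 − η) = 582.00 × (1 − 0.495) = 294 K.

T_C ≈ 294 K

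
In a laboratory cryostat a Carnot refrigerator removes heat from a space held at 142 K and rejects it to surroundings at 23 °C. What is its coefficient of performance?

COP_R ≈ 0.921

T_H = 23 °C → 23 + 273.15 = 296.15 K.
For a reversible refrigerator, COP_R = T_C/(T_H − T_C) = 142.00/(296.15 − 142.00) = 0.921.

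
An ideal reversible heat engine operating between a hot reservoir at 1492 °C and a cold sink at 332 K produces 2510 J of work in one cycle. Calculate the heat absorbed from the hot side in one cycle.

Q_H ≈ 3091 J

T_H = 1492 °C → 1492 + 273.15 = 1765.15 K.
η_rev = 1 − T_C/T_H = 1 − 332.00/1765.15 = 0.8119.
Q_H = W/η = 2510/0.8119 = 3091 J.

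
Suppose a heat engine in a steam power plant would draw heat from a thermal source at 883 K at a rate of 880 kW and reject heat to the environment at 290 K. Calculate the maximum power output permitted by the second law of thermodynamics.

Ẇ_max ≈ 591 kW

By the Carnot theorem, η_max = 1 − T_C/T_H = 1 − 290.00/883.00 = 0.6716.
W_max = η_max · Q_H = 0.6716 × 880 = 591 kW.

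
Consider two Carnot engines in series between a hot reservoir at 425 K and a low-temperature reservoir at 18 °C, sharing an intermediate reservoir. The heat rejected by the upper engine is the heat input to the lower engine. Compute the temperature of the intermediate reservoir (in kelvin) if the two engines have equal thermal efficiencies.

T_m ≈ 352 K

T_C = 18 °C → 18 + 273.15 = 291.15 K.
Equal efficiencies require 1 − T_m/T_H = 1 − T_C/T_m, i.e. T_m/T_H = T_C/T_m, so T_m = √(T_H·T_C) = √(425.00 × 291.15) = 352 K.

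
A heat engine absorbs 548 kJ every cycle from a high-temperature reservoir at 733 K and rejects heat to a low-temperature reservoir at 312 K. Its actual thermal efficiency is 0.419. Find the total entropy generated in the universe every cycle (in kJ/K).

W = η·Q_H = 0.419 × 548 = 229.6 kJ, so Q_C = Q_H − W = 318.4 kJ.
Entropy balance on the reservoirs: −Q_H/T_H = -0.7476 kJ/K, +Q_C/T_C = 1.020 kJ/K.
ΔS_univ = −Q_H/T_H + Q_C/T_C = 0.273 kJ/K (> 0, since η = 0.419 < η_Carnot = 0.574).

ΔS_univ ≈ 0.273 kJ/K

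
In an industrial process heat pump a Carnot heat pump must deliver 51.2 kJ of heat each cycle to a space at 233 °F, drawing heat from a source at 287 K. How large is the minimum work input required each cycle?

W_in ≈ 13.0 kJ

T_H = 233 °F → (233 − 32) × 5/9 = 111.67 °C = 384.82 K.
COP_HP = T_H/(T_H − T_C) = 384.82/97.82 = 3.9341.
W = Q_H/COP_HP = 51.2/3.9341 = 13.0 kJ.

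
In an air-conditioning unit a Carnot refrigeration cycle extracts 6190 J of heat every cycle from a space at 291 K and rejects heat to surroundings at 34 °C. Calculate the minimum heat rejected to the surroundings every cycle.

T_H = 34 °C → 34 + 273.15 = 307.15 K.
For a reversible cycle Q_H/Q_C = T_H/T_C, so Q_H = Q_C·T_H/T_C = 6190 × 307.15/291.00 = 6530 J.

Q_H ≈ 6530 J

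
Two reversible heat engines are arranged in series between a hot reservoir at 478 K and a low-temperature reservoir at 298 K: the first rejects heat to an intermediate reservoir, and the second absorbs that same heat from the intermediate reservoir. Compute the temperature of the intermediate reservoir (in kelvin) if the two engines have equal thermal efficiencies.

Equal efficiencies require 1 − T_m/T_H = 1 − T_C/T_m, i.e. T_m/T_H = T_C/T_m, so T_m = √(T_H·T_C) = √(478.00 × 298.00) = 377 K.

T_m ≈ 377 K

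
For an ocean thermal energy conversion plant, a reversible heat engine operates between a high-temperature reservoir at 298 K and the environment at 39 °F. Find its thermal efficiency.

η ≈ 0.0703

T_C = 39 °F → (39 − 32) × 5/9 = 3.89 °C = 277.04 K.
Since the cycle is reversible, η = 1 − T_C/T_H = 1 − 277.04/298.00 = 0.0703.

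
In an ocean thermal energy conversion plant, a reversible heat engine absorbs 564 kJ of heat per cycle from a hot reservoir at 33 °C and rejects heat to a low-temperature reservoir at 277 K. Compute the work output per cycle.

W ≈ 53.7 kJ

T_H = 33 °C → 33 + 273.15 = 306.15 K.
The Carnot efficiency is η = 1 − T_C/T_H = 1 − 277.00/306.15 = 0.0952.
W = η·Q_H = 0.0952 × 564 = 53.7 kJ.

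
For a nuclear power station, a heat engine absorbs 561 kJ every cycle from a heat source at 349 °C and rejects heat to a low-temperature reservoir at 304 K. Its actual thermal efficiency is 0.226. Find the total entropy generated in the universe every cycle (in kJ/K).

ΔS_univ ≈ 0.5266 kJ/K

T_H = 349 °C → 349 + 273.15 = 622.15 K.
W = η·Q_H = 0.226 × 561 = 126.8 kJ, so Q_C = Q_H − W = 434.2 kJ.
The hot reservoir loses entropy Q_H/T_H = 561/622.15 = 0.9017 kJ/K; the cold reservoir gains Q_C/T_C = 434.2/304.00 = 1.428 kJ/K.
ΔS_univ = −Q_H/T_H + Q_C/T_C = 0.5266 kJ/K (> 0, since η = 0.226 < η_Carnot = 0.511).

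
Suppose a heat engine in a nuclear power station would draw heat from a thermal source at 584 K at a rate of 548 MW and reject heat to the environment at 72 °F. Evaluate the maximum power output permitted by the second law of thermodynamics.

T_C = 72 °F → (72 − 32) × 5/9 = 22.22 °C = 295.37 K.
By the Carnot theorem, η_max = 1 − T_C/T_H = 1 − 295.37/584.00 = 0.4942.
W_max = η_max · Q_H = 0.4942 × 548 = 270.8 MW.

Ẇ_max ≈ 270.8 MW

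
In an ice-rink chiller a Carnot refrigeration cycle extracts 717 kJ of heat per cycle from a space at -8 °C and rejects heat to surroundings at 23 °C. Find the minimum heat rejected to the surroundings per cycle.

Q_H ≈ 800.8 kJ

T_H = 23 °C → 23 + 273.15 = 296.15 K.
T_C = -8 °C → -8 + 273.15 = 265.15 K.
For a reversible cycle Q_H/Q_C = T_H/T_C, so Q_H = Q_C·T_H/T_C = 717 × 296.15/265.15 = 800.8 kJ.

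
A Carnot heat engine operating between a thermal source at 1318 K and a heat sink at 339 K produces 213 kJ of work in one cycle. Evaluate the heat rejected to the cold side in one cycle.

For a reversible engine, η = 1 − T_C/T_H = 1 − 339.00/1318.00 = 0.7428.
Since Q_C/Q_H = T_C/T_H and Q_H = W/η, Q_C = W·T_C/(T_H − T_C) = 213 × 339.00/979.00 = 73.8 kJ.

Q_C ≈ 73.8 kJ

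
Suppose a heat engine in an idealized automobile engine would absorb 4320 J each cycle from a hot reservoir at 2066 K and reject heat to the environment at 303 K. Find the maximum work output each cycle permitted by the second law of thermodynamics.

W_max ≈ 3690 J

The second-law ceiling is the Carnot efficiency, η_max = 1 − T_C/T_H = 1 − 303.00/2066.00 = 0.8533.
W_max = η_max · Q_H = 0.8533 × 4320 = 3690 J.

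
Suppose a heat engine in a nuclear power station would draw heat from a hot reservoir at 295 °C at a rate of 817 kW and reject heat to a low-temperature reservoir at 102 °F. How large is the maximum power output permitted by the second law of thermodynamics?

Ẇ_max ≈ 368 kW

T_H = 295 °C → 295 + 273.15 = 568.15 K.
T_C = 102 °F → (102 − 32) × 5/9 = 38.89 °C = 312.04 K.
By the Carnot theorem, η_max = 1 − T_C/T_H = 1 − 312.04/568.15 = 0.4508.
W_max = η_max · Q_H = 0.4508 × 817 = 368 kW.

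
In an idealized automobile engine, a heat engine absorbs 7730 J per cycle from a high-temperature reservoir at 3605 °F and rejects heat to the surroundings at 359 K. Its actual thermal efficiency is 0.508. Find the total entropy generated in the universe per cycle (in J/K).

ΔS_univ ≈ 7.17 J/K

T_H = 3605 °F → (3605 − 32) × 5/9 = 1985.00 °C = 2258.15 K.
W = η·Q_H = 0.508 × 7730 = 3927 J, so Q_C = Q_H − W = 3803 J.
The hot reservoir loses entropy Q_H/T_H = 7730/2258.15 = 3.423 J/K; the cold reservoir gains Q_C/T_C = 3803/359.00 = 10.59 J/K.
ΔS_univ = −Q_H/T_H + Q_C/T_C = 7.17 J/K (> 0, since η = 0.508 < η_Carnot = 0.841).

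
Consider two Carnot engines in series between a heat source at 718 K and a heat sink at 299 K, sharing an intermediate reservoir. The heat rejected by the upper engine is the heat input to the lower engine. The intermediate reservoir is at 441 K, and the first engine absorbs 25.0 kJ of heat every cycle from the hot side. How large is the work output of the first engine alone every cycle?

W₁ ≈ 9.64 kJ

First-stage efficiency η₁ = 1 − T_m/T_H = 1 − 441.00/718.00 = 0.3858.
W₁ = η₁·Q_H = 0.3858 × 25.0 = 9.64 kJ.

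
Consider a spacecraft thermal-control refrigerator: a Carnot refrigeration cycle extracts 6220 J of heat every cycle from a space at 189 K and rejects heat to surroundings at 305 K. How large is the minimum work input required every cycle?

The reversible coefficient of performance is COP_R = T_C/(T_H − T_C) = 189.00/116.00 = 1.6293.
W = Q_C/COP_R = 6220/1.6293 = 3820 J.

W_in ≈ 3820 J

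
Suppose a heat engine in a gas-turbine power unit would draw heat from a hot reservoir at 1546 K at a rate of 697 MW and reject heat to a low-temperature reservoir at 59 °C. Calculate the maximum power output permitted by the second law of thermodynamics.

T_C = 59 °C → 59 + 273.15 = 332.15 K.
By the Carnot theorem, η_max = 1 − T_C/T_H = 1 − 332.15/1546.00 = 0.7852.
W_max = η_max · Q_H = 0.7852 × 697 = 547 MW.

Ẇ_max ≈ 547 MW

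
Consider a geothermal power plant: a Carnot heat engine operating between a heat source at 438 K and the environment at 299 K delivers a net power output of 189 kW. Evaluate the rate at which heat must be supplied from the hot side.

Q̇_H ≈ 596 kW

Since the cycle is reversible, η = 1 − T_C/T_H = 1 − 299.00/438.00 = 0.3174.
Q_H = W/η = 189/0.3174 = 596 kW.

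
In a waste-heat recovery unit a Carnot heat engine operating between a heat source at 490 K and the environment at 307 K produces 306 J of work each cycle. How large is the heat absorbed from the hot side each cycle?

Carnot efficiency: η = 1 − T_C/T_H = 1 − 307.00/490.00 = 0.3735.
Q_H = W/η = 306/0.3735 = 819 J.

Q_H ≈ 819 J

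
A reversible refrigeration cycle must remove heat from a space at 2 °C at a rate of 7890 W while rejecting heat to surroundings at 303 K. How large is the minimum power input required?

T_C = 2 °C → 2 + 273.15 = 275.15 K.
For a reversible refrigerator, COP_R = T_C/(T_H − T_C) = 275.15/27.85 = 9.8797.
W = Q_C/COP_R = 7890/9.8797 = 798.6 W.

Ẇ_in ≈ 798.6 W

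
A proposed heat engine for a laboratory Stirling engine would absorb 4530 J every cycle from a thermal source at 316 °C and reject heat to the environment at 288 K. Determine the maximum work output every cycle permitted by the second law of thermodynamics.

T_H = 316 °C → 316 + 273.15 = 589.15 K.
No engine can exceed the Carnot limit: η_max = 1 − T_C/T_H = 1 − 288.00/589.15 = 0.5112.
W_max = η_max · Q_H = 0.5112 × 4530 = 2320 J.

W_max ≈ 2320 J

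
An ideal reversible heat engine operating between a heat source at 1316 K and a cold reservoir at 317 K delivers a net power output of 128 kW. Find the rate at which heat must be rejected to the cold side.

Carnot efficiency: η = 1 − T_C/T_H = 1 − 317.00/1316.00 = 0.7591.
Since Q_C/Q_H = T_C/T_H and Q_H = W/η, Q_C = W·T_C/(T_H − T_C) = 128 × 317.00/999.00 = 40.6 kW.

Q̇_C ≈ 40.6 kW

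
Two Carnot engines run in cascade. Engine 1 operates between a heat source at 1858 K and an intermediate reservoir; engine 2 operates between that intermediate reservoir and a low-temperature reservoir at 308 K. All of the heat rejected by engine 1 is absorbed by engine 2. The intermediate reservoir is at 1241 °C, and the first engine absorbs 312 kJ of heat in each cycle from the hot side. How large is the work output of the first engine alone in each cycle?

T_m = 1241 °C → 1241 + 273.15 = 1514.15 K.
First-stage efficiency η₁ = 1 − T_m/T_H = 1 − 1514.15/1858.00 = 0.1851.
W₁ = η₁·Q_H = 0.1851 × 312 = 57.7 kJ.

W₁ ≈ 57.7 kJ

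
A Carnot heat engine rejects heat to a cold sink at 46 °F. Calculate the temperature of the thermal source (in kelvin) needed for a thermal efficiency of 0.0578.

T_H ≈ 298 K

T_C = 46 °F → (46 − 32) × 5/9 = 7.78 °C = 280.93 K.
From η = 1 − T_C/T_H, solving for T_H gives T_H = T_C/(1 − η) = 280.93/(1 − 0.0578) = 298 K.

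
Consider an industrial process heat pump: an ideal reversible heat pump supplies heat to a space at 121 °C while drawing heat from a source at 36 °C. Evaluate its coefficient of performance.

T_H = 121 °C → 121 + 273.15 = 394.15 K.
T_C = 36 °C → 36 + 273.15 = 309.15 K.
Reversible heating COP: COP_HP = T_H/(T_H − T_C) = 394.15/(394.15 − 309.15) = 4.64.

COP_HP ≈ 4.64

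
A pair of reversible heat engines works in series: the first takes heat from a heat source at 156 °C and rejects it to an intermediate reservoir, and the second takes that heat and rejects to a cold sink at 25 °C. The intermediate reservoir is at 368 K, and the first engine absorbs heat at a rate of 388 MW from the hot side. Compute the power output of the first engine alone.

Ẇ₁ ≈ 55.3 MW

T_H = 156 °C → 156 + 273.15 = 429.15 K.
T_C = 25 °C → 25 + 273.15 = 298.15 K.
First-stage efficiency η₁ = 1 − T_m/T_H = 1 − 368.00/429.15 = 0.1425.
W₁ = η₁·Q_H = 0.1425 × 388 = 55.3 MW.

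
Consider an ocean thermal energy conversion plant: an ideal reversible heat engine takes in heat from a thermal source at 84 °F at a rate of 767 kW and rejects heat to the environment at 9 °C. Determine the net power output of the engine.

Ẇ ≈ 50.51 kW

T_H = 84 °F → (84 − 32) × 5/9 = 28.89 °C = 302.04 K.
T_C = 9 °C → 9 + 273.15 = 282.15 K.
The Carnot efficiency is η = 1 − T_C/T_H = 1 − 282.15/302.04 = 0.0658.
W = η·Q_H = 0.0658 × 767 = 50.51 kW.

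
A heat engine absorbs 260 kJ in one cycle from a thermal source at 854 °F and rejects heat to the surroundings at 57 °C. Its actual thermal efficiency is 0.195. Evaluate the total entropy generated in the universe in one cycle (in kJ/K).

T_H = 854 °F → (854 − 32) × 5/9 = 456.67 °C = 729.82 K.
T_C = 57 °C → 57 + 273.15 = 330.15 K.
W = η·Q_H = 0.195 × 260 = 50.70 kJ, so Q_C = Q_H − W = 209.3 kJ.
Entropy balance on the reservoirs: −Q_H/T_H = -0.3563 kJ/K, +Q_C/T_C = 0.6340 kJ/K.
ΔS_univ = −Q_H/T_H + Q_C/T_C = 0.278 kJ/K (> 0, since η = 0.195 < η_Carnot = 0.548).

ΔS_univ ≈ 0.278 kJ/K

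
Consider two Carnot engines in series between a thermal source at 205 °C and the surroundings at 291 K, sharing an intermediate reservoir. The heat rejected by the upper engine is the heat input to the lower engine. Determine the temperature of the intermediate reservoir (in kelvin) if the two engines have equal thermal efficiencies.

T_H = 205 °C → 205 + 273.15 = 478.15 K.
Equal efficiencies require 1 − T_m/T_H = 1 − T_C/T_m, i.e. T_m/T_H = T_C/T_m, so T_m = √(T_H·T_C) = √(478.15 × 291.00) = 373 K.

T_m ≈ 373 K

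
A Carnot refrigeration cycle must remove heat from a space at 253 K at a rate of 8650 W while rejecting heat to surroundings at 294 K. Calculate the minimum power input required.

Carnot COP: COP_R = T_C/(T_H − T_C) = 253.00/41.00 = 6.1707.
W = Q_C/COP_R = 8650/6.1707 = 1400 W.

Ẇ_in ≈ 1400 W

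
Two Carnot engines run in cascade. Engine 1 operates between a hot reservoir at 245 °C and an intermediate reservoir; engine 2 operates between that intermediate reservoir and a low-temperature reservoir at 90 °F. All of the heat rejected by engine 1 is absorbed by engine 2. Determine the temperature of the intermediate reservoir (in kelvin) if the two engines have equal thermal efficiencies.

T_H = 245 °C → 245 + 273.15 = 518.15 K.
T_C = 90 °F → (90 − 32) × 5/9 = 32.22 °C = 305.37 K.
Equal efficiencies require 1 − T_m/T_H = 1 − T_C/T_m, i.e. T_m/T_H = T_C/T_m, so T_m = √(T_H·T_C) = √(518.15 × 305.37) = 398 K.

T_m ≈ 398 K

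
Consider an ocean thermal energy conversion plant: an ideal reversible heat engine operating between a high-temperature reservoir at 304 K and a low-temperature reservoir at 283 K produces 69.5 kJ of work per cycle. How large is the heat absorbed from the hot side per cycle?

Q_H ≈ 1006 kJ

The Carnot efficiency is η = 1 − T_C/T_H = 1 − 283.00/304.00 = 0.0691.
Q_H = W/η = 69.5/0.0691 = 1006 kJ.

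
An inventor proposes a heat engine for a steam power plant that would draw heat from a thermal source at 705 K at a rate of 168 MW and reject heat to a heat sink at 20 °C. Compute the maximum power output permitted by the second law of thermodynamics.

Ẇ_max ≈ 98.1 MW

T_C = 20 °C → 20 + 273.15 = 293.15 K.
The upper bound on efficiency is η_max = 1 − T_C/T_H = 1 − 293.15/705.00 = 0.5842.
W_max = η_max · Q_H = 0.5842 × 168 = 98.1 MW.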